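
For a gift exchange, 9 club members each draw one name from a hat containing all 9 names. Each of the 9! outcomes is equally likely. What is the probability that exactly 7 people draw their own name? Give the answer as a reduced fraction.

Favorable outcomes: C(9,7)·!2 = 36·1 = 36.
Total outcomes: 9! = 362880.
Probability = 36/362880 = 1/10080.

1/10080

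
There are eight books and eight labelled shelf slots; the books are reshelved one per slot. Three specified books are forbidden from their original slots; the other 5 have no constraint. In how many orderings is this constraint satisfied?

Let A_j be the event that the j-th constrained one is fixed. By inclusion-exclusion over the 3 events:
Σ_{j=0}^{3} (-1)^j C(3,j)(8-j)!
= C(3,0)·8! - C(3,1)·7! + C(3,2)·6! - C(3,3)·5!
= 40320 - 15120 + 2160 - 120
= 27240

27240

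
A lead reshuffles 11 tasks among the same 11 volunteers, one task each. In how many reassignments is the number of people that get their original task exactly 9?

Choose which 9 of the 11 are fixed: C(11,9) = 55.
The other 2 form a derangement: !2 = 1.
Total: 55 × 1 = 55.

55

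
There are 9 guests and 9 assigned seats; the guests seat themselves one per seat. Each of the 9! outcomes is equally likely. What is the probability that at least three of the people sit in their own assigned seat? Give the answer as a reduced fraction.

Favorable outcomes: Σ_{i≥3} C(9,i)·!(9-i) = 84·265 + 126·44 + 126·9 + 84·2 + 36·1 + 9·0 + 1·1 = 29143.
Total outcomes: 9! = 362880.
Probability = 29143/362880 = 29143/362880.

29143/362880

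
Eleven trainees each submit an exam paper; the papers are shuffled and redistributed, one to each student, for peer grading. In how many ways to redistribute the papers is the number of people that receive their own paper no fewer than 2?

# with exactly i fixed is C(11,i)·!(11-i); sum over i=2..11:
  i=2: C(11,2)·!9 = 55·133496 = 7342280
  i=3: C(11,3)·!8 = 165·14833 = 2447445
  i=4: C(11,4)·!7 = 330·1854 = 611820
  i=5: C(11,5)·!6 = 462·265 = 122430
  i=6: C(11,6)·!5 = 462·44 = 20328
  i=7: C(11,7)·!4 = 330·9 = 2970
  i=8: C(11,8)·!3 = 165·2 = 330
  i=9: C(11,9)·!2 = 55·1 = 55
  i=10: C(11,10)·!1 = 11·0 = 0
  i=11: C(11,11)·!0 = 1·1 = 1
Total = 10547659.

10547659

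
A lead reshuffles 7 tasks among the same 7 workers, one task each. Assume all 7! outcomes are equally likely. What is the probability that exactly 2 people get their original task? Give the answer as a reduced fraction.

11/60

Favorable outcomes: C(7,2)·!5 = 21·44 = 924.
Total outcomes: 7! = 5040.
Probability = 924/5040 = 11/60.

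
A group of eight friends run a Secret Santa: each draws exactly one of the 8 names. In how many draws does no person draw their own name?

!8 is the nearest integer to 8!/e.
8! = 40320, and 40320/e ≈ 14832.90, so !8 = 14833.

14833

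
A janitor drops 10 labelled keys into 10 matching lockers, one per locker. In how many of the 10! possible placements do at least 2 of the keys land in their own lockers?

958879

# with exactly i fixed is C(10,i)·!(10-i); sum over i=2..10:
  i=2: C(10,2)·!8 = 45·14833 = 667485
  i=3: C(10,3)·!7 = 120·1854 = 222480
  i=4: C(10,4)·!6 = 210·265 = 55650
  i=5: C(10,5)·!5 = 252·44 = 11088
  i=6: C(10,6)·!4 = 210·9 = 1890
  i=7: C(10,7)·!3 = 120·2 = 240
  i=8: C(10,8)·!2 = 45·1 = 45
  i=9: C(10,9)·!1 = 10·0 = 0
  i=10: C(10,10)·!0 = 1·1 = 1
Total = 958879.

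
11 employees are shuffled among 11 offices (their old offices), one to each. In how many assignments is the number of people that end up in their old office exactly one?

Choose which one of the 11 is fixed: C(11,1) = 11.
The remaining 10 must be deranged: !10 = 1334961.
Total: 11 × 1334961 = 14684571.

14684571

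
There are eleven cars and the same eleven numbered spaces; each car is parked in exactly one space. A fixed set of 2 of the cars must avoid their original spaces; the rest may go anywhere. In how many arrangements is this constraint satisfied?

Inclusion-exclusion on the 2 forbidden self-matches:
Σ_{j=0}^{2} (-1)^j C(2,j)(11-j)!
= C(2,0)·11! - C(2,1)·10! + C(2,2)·9!
= 39916800 - 7257600 + 362880
= 33022080

33022080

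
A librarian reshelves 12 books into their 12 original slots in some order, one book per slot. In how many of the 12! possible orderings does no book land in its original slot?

176214841

Recurrence: !12 = 12·!11 + (-1)^12.
!12 = 12·14684570 + 1 = 176214841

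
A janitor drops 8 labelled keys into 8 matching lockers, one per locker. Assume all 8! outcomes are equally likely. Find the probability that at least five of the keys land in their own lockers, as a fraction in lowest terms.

47/13440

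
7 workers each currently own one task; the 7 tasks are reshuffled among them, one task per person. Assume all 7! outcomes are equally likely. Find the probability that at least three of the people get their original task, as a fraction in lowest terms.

407/5040

Favorable outcomes: Σ_{i≥3} C(7,i)·!(7-i) = 35·9 + 35·2 + 21·1 + 7·0 + 1·1 = 407.
Total outcomes: 7! = 5040.
Probability = 407/5040 = 407/5040.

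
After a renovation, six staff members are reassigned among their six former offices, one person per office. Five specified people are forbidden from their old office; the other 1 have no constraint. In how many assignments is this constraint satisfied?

309

Inclusion-exclusion on the 5 forbidden self-matches:
Σ_{j=0}^{5} (-1)^j C(5,j)(6-j)!
= C(5,0)·6! - C(5,1)·5! + C(5,2)·4! - C(5,3)·3! + C(5,4)·2! - C(5,5)·1!
= 720 - 600 + 240 - 60 + 10 - 1
= 309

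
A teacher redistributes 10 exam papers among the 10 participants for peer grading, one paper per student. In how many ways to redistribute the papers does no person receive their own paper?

Use !n = (n-1)(!(n-1) + !(n-2)).
!10 = 9·(133496 + 14833) = 9·148329 = 1334961

1334961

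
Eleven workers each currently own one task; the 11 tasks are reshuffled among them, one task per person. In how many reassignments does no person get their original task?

Recurrence: !11 = 10·(!10 + !9).
!11 = 10·(1334961 + 133496) = 10·1468457 = 14684570

14684570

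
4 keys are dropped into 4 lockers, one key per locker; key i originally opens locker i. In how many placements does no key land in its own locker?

9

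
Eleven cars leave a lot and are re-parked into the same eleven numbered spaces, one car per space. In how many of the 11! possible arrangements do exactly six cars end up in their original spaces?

20328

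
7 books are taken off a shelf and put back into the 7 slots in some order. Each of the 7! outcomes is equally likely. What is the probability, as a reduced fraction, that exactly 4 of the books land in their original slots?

Favorable outcomes: C(7,4)·!3 = 35·2 = 70.
Total outcomes: 7! = 5040.
Probability = 70/5040 = 1/72.

1/72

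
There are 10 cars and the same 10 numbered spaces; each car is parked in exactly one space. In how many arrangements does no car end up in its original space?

Recurrence: !10 = 10·!9 + (-1)^10.
!10 = 10·133496 + 1 = 1334961

1334961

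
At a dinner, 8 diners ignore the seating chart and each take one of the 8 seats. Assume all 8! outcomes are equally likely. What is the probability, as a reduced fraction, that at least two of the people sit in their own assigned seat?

2131/8064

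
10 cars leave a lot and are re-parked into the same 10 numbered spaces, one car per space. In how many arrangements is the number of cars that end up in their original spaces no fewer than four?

68914

Sum C(10,i)·!(10-i) for i = 4..10:
  i=4: C(10,4)·!6 = 210·265 = 55650
  i=5: C(10,5)·!5 = 252·44 = 11088
  i=6: C(10,6)·!4 = 210·9 = 1890
  i=7: C(10,7)·!3 = 120·2 = 240
  i=8: C(10,8)·!2 = 45·1 = 45
  i=9: C(10,9)·!1 = 10·0 = 0
  i=10: C(10,10)·!0 = 1·1 = 1
Total = 68914.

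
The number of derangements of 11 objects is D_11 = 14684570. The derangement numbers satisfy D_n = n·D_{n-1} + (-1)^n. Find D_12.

D_12 = 12·14684570 + 1 = 176214841.

176214841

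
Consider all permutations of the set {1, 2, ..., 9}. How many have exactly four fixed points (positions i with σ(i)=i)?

Choose which 4 of the 9 are fixed: C(9,4) = 126.
The remaining 5 must be deranged: !5 = 44.
Total: 126 × 44 = 5544.

5544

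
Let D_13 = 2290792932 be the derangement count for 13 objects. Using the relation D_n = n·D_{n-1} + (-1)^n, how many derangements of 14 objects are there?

32071101049

D_14 = 14·2290792932 + 1 = 32071101049.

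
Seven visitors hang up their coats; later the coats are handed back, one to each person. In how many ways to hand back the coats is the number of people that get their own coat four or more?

# with exactly i fixed is C(7,i)·!(7-i); sum over i=4..7:
  i=4: C(7,4)·!3 = 35·2 = 70
  i=5: C(7,5)·!2 = 21·1 = 21
  i=6: C(7,6)·!1 = 7·0 = 0
  i=7: C(7,7)·!0 = 1·1 = 1
Total = 92.

92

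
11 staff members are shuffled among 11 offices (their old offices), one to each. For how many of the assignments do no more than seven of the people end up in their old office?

# with exactly i fixed is C(11,i)·!(11-i); sum over i=0..7:
  i=0: C(11,0)·!11 = 1·14684570 = 14684570
  i=1: C(11,1)·!10 = 11·1334961 = 14684571
  i=2: C(11,2)·!9 = 55·133496 = 7342280
  i=3: C(11,3)·!8 = 165·14833 = 2447445
  i=4: C(11,4)·!7 = 330·1854 = 611820
  i=5: C(11,5)·!6 = 462·265 = 122430
  i=6: C(11,6)·!5 = 462·44 = 20328
  i=7: C(11,7)·!4 = 330·9 = 2970
Total = 39916414.

39916414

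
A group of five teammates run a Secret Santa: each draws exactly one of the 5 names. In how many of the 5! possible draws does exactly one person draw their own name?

45

Choose which one of the 5 is fixed: C(5,1) = 5.
The other 4 form a derangement: !4 = 9.
Total: 5 × 9 = 45.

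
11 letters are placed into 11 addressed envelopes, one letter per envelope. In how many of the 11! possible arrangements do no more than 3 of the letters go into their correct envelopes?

39158866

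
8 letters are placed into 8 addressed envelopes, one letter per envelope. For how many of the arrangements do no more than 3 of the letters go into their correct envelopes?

Sum C(8,i)·!(8-i) for i = 0..3:
  i=0: C(8,0)·!8 = 1·14833 = 14833
  i=1: C(8,1)·!7 = 8·1854 = 14832
  i=2: C(8,2)·!6 = 28·265 = 7420
  i=3: C(8,3)·!5 = 56·44 = 2464
Total = 39549.

39549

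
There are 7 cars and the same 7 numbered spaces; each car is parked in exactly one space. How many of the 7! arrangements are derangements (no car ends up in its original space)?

Recurrence: !7 = 6·(!6 + !5).
!7 = 6·(265 + 44) = 6·309 = 1854

1854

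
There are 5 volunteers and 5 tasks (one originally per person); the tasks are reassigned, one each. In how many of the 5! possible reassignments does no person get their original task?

Recurrence: !5 = 4·(!4 + !3).
!5 = 4·(9 + 2) = 4·11 = 44

44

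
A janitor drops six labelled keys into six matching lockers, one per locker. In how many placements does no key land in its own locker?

By inclusion-exclusion, !6 = Σ (-1)^k · 6!/k! for k=0..6
= 6! - 6!/1! + 6!/2! - 6!/3! + 6!/4! - 6!/5! + 6!/6!
= 720 - 720 + 360 - 120 + 30 - 6 + 1
= 265

265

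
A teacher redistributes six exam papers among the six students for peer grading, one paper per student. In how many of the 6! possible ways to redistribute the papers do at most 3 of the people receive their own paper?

704

# with exactly i fixed is C(6,i)·!(6-i); sum over i=0..3:
  i=0: C(6,0)·!6 = 1·265 = 265
  i=1: C(6,1)·!5 = 6·44 = 264
  i=2: C(6,2)·!4 = 15·9 = 135
  i=3: C(6,3)·!3 = 20·2 = 40
Total = 704.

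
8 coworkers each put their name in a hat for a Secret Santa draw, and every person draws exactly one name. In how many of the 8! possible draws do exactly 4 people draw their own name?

630

Pick the 4 fixed positions: C(8,4) = 70 ways.
The other 4 form a derangement: !4 = 9.
Total: 70 × 9 = 630.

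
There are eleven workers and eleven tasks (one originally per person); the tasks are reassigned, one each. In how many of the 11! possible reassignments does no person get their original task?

!11 = 11! · Σ_{k=0}^{11} (-1)^k/k!
= 11! - 11!/1! + 11!/2! - 11!/3! + 11!/4! - 11!/5! + 11!/6! - 11!/7! + 11!/8! - 11!/9! + 11!/10! - 11!/11!
= 39916800 - 39916800 + 19958400 - 6652800 + 1663200 - 332640 + 55440 - 7920 + 990 - 110 + 11 - 1
= 14684570

14684570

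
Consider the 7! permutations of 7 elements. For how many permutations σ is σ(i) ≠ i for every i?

!7 = 7! · Σ_{k=0}^{7} (-1)^k/k!
= 7! - 7!/1! + 7!/2! - 7!/3! + 7!/4! - 7!/5! + 7!/6! - 7!/7!
= 5040 - 5040 + 2520 - 840 + 210 - 42 + 7 - 1
= 1854

1854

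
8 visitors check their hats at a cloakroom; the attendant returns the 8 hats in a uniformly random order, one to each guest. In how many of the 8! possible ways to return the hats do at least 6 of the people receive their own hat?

29

# with exactly i fixed is C(8,i)·!(8-i); sum over i=6..8:
  i=6: C(8,6)·!2 = 28·1 = 28
  i=7: C(8,7)·!1 = 8·0 = 0
  i=8: C(8,8)·!0 = 1·1 = 1
Total = 29.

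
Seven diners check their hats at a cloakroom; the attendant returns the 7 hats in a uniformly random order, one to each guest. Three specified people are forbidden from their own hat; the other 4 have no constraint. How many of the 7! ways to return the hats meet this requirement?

3216

Let A_j be the event that the j-th constrained one is fixed. By inclusion-exclusion over the 3 events:
Σ_{j=0}^{3} (-1)^j C(3,j)(7-j)!
= C(3,0)·7! - C(3,1)·6! + C(3,2)·5! - C(3,3)·4!
= 5040 - 2160 + 360 - 24
= 3216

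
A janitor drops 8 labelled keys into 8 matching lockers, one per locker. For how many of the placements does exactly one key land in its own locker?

14832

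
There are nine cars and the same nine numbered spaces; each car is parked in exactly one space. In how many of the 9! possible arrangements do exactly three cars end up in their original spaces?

Choose which 3 of the 9 are fixed: C(9,3) = 84.
The other 6 form a derangement: !6 = 265.
Total: 84 × 265 = 22260.

22260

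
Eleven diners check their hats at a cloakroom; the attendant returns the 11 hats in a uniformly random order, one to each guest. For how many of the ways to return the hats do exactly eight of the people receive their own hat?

330

Choose which 8 of the 11 are fixed: C(11,8) = 165.
The remaining 3 must be deranged: !3 = 2.
Total: 165 × 2 = 330.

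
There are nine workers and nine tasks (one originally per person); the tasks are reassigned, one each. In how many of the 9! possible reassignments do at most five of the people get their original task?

362675

# with exactly i fixed is C(9,i)·!(9-i); sum over i=0..5:
  i=0: C(9,0)·!9 = 1·133496 = 133496
  i=1: C(9,1)·!8 = 9·14833 = 133497
  i=2: C(9,2)·!7 = 36·1854 = 66744
  i=3: C(9,3)·!6 = 84·265 = 22260
  i=4: C(9,4)·!5 = 126·44 = 5544
  i=5: C(9,5)·!4 = 126·9 = 1134
Total = 362675.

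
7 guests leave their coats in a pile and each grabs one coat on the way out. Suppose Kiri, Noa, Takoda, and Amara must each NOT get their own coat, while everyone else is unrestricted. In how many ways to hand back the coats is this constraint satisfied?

Let A_j be the event that the j-th constrained one is fixed. By inclusion-exclusion over the 4 events:
Σ_{j=0}^{4} (-1)^j C(4,j)(7-j)!
= C(4,0)·7! - C(4,1)·6! + C(4,2)·5! - C(4,3)·4! + C(4,4)·3!
= 5040 - 2880 + 720 - 96 + 6
= 2790

2790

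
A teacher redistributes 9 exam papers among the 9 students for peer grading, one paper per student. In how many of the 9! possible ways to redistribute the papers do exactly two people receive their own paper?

66744

Choose which 2 of the 9 are fixed: C(9,2) = 36.
The other 7 form a derangement: !7 = 1854.
Total: 36 × 1854 = 66744.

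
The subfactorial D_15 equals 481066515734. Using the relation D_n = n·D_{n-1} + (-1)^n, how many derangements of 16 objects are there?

7697064251745

D_16 = 16·481066515734 + 1 = 7697064251745.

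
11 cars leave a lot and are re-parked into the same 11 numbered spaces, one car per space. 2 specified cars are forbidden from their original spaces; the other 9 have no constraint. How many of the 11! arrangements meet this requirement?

Inclusion-exclusion on the 2 forbidden self-matches:
Σ_{j=0}^{2} (-1)^j C(2,j)(11-j)!
= C(2,0)·11! - C(2,1)·10! + C(2,2)·9!
= 39916800 - 7257600 + 362880
= 33022080

33022080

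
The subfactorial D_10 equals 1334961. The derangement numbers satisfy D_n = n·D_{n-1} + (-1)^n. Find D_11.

D_11 = 11·1334961 - 1 = 14684570.

14684570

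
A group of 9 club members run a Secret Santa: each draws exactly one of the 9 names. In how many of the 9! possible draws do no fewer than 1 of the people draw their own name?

229384

# with exactly i fixed is C(9,i)·!(9-i); sum over i=1..9:
  i=1: C(9,1)·!8 = 9·14833 = 133497
  i=2: C(9,2)·!7 = 36·1854 = 66744
  i=3: C(9,3)·!6 = 84·265 = 22260
  i=4: C(9,4)·!5 = 126·44 = 5544
  i=5: C(9,5)·!4 = 126·9 = 1134
  i=6: C(9,6)·!3 = 84·2 = 168
  i=7: C(9,7)·!2 = 36·1 = 36
  i=8: C(9,8)·!1 = 9·0 = 0
  i=9: C(9,9)·!0 = 1·1 = 1
Total = 229384.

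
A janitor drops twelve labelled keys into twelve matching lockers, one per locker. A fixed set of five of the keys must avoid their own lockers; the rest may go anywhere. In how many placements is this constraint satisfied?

312273360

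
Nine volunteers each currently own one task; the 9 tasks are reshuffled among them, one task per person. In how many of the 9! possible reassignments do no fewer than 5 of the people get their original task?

1339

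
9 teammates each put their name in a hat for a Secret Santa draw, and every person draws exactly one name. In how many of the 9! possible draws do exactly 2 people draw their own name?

66744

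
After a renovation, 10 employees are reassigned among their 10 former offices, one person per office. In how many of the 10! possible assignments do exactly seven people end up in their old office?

Choose which 7 of the 10 are fixed: C(10,7) = 120.
The remaining 3 must be deranged: !3 = 2.
Total: 120 × 2 = 240.

240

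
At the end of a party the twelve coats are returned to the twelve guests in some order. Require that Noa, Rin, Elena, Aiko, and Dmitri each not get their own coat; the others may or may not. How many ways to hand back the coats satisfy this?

312273360

Inclusion-exclusion on the 5 forbidden self-matches:
Σ_{j=0}^{5} (-1)^j C(5,j)(12-j)!
= C(5,0)·12! - C(5,1)·11! + C(5,2)·10! - C(5,3)·9! + C(5,4)·8! - C(5,5)·7!
= 479001600 - 199584000 + 36288000 - 3628800 + 201600 - 5040
= 312273360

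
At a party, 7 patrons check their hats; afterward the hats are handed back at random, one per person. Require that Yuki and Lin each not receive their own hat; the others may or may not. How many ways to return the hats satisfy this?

3720

Inclusion-exclusion on the 2 forbidden self-matches:
Σ_{j=0}^{2} (-1)^j C(2,j)(7-j)!
= C(2,0)·7! - C(2,1)·6! + C(2,2)·5!
= 5040 - 1440 + 120
= 3720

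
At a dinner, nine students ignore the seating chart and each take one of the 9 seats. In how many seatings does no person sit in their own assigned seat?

133496

!9 = 9! · Σ_{k=0}^{9} (-1)^k/k!
= 9! - 9!/1! + 9!/2! - 9!/3! + 9!/4! - 9!/5! + 9!/6! - 9!/7! + 9!/8! - 9!/9!
= 362880 - 362880 + 181440 - 60480 + 15120 - 3024 + 504 - 72 + 9 - 1
= 133496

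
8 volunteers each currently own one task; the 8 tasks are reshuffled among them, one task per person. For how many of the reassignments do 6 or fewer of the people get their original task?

40319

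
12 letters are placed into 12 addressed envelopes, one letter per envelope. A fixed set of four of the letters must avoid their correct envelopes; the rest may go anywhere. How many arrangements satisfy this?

339696000

Let A_j be the event that the j-th constrained one is fixed. By inclusion-exclusion over the 4 events:
Σ_{j=0}^{4} (-1)^j C(4,j)(12-j)!
= C(4,0)·12! - C(4,1)·11! + C(4,2)·10! - C(4,3)·9! + C(4,4)·8!
= 479001600 - 159667200 + 21772800 - 1451520 + 40320
= 339696000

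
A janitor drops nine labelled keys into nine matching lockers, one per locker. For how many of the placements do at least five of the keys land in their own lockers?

1339

Sum C(9,i)·!(9-i) for i = 5..9:
  i=5: C(9,5)·!4 = 126·9 = 1134
  i=6: C(9,6)·!3 = 84·2 = 168
  i=7: C(9,7)·!2 = 36·1 = 36
  i=8: C(9,8)·!1 = 9·0 = 0
  i=9: C(9,9)·!0 = 1·1 = 1
Total = 1339.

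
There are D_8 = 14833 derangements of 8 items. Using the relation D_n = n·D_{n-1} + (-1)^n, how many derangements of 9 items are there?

133496

D_9 = 9·14833 - 1 = 133496.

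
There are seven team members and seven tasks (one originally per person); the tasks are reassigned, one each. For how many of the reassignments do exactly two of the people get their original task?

Pick the 2 fixed positions: C(7,2) = 21 ways.
The remaining 5 must be deranged: !5 = 44.
Total: 21 × 44 = 924.

924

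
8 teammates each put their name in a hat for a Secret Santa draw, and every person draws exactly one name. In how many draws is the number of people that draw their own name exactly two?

7420

Choose which 2 of the 8 are fixed: C(8,2) = 28.
The other 6 form a derangement: !6 = 265.
Total: 28 × 265 = 7420.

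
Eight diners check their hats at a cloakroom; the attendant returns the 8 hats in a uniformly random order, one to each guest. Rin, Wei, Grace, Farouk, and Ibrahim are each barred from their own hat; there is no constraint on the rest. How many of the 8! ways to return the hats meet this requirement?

21234

Inclusion-exclusion on the 5 forbidden self-matches:
Σ_{j=0}^{5} (-1)^j C(5,j)(8-j)!
= C(5,0)·8! - C(5,1)·7! + C(5,2)·6! - C(5,3)·5! + C(5,4)·4! - C(5,5)·3!
= 40320 - 25200 + 7200 - 1200 + 120 - 6
= 21234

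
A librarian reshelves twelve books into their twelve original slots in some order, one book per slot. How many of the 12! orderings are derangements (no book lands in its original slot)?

The number of derangements of 12 is !12 = Σ_{k=0}^{12} (-1)^k·12!/k!
= 12! - 12!/1! + 12!/2! - 12!/3! + 12!/4! - 12!/5! + 12!/6! - 12!/7! + 12!/8! - 12!/9! + 12!/10! - 12!/11! + 12!/12!
= 479001600 - 479001600 + 239500800 - 79833600 + 19958400 - 3991680 + 665280 - 95040 + 11880 - 1320 + 132 - 12 + 1
= 176214841

176214841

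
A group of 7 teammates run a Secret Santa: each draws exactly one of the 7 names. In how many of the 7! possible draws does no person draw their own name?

1854

!7 = 7! · Σ_{k=0}^{7} (-1)^k/k!
= 7! - 7!/1! + 7!/2! - 7!/3! + 7!/4! - 7!/5! + 7!/6! - 7!/7!
= 5040 - 5040 + 2520 - 840 + 210 - 42 + 7 - 1
= 1854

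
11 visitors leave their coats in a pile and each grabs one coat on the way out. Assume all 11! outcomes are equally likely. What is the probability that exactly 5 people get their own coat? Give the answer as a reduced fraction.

53/17280

Favorable outcomes: C(11,5)·!6 = 462·265 = 122430.
Total outcomes: 11! = 39916800.
Probability = 122430/39916800 = 53/17280.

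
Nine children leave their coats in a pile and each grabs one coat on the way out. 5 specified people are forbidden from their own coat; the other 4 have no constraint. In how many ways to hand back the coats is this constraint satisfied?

205056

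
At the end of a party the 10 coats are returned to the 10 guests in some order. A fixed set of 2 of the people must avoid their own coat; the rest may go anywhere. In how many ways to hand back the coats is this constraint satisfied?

2943360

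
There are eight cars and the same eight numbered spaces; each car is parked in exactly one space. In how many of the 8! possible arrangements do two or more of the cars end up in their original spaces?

10655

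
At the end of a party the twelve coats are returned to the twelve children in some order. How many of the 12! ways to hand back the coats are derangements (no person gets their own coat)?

176214841

The subfactorial !12 = [12!/e] (nearest integer).
12! = 479001600, and 479001600/e ≈ 176214840.93, so !12 = 176214841.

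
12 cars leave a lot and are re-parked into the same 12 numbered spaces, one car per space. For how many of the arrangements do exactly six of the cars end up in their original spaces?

Choose which 6 of the 12 are fixed: C(12,6) = 924.
The remaining 6 must be deranged: !6 = 265.
Total: 924 × 265 = 244860.

244860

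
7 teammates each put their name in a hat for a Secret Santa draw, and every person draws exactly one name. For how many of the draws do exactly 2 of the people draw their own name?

Choose which 2 of the 7 are fixed: C(7,2) = 21.
The other 5 form a derangement: !5 = 44.
Total: 21 × 44 = 924.

924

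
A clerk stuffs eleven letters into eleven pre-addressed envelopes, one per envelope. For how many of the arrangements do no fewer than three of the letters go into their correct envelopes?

3205379

# with exactly i fixed is C(11,i)·!(11-i); sum over i=3..11:
  i=3: C(11,3)·!8 = 165·14833 = 2447445
  i=4: C(11,4)·!7 = 330·1854 = 611820
  i=5: C(11,5)·!6 = 462·265 = 122430
  i=6: C(11,6)·!5 = 462·44 = 20328
  i=7: C(11,7)·!4 = 330·9 = 2970
  i=8: C(11,8)·!3 = 165·2 = 330
  i=9: C(11,9)·!2 = 55·1 = 55
  i=10: C(11,10)·!1 = 11·0 = 0
  i=11: C(11,11)·!0 = 1·1 = 1
Total = 3205379.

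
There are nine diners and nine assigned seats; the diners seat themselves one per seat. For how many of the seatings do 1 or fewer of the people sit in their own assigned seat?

266993

Sum C(9,i)·!(9-i) for i = 0..1:
  i=0: C(9,0)·!9 = 1·133496 = 133496
  i=1: C(9,1)·!8 = 9·14833 = 133497
Total = 266993.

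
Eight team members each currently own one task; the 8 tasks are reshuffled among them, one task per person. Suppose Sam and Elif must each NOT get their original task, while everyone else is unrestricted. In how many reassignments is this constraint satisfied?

30960

Let A_j be the event that the j-th constrained one is fixed. By inclusion-exclusion over the 2 events:
Σ_{j=0}^{2} (-1)^j C(2,j)(8-j)!
= C(2,0)·8! - C(2,1)·7! + C(2,2)·6!
= 40320 - 10080 + 720
= 30960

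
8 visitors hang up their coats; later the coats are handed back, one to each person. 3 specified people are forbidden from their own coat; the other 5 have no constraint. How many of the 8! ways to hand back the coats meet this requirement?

Let A_j be the event that the j-th constrained one is fixed. By inclusion-exclusion over the 3 events:
Σ_{j=0}^{3} (-1)^j C(3,j)(8-j)!
= C(3,0)·8! - C(3,1)·7! + C(3,2)·6! - C(3,3)·5!
= 40320 - 15120 + 2160 - 120
= 27240

27240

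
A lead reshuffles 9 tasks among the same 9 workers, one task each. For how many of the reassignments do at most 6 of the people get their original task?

# with exactly i fixed is C(9,i)·!(9-i); sum over i=0..6:
  i=0: C(9,0)·!9 = 1·133496 = 133496
  i=1: C(9,1)·!8 = 9·14833 = 133497
  i=2: C(9,2)·!7 = 36·1854 = 66744
  i=3: C(9,3)·!6 = 84·265 = 22260
  i=4: C(9,4)·!5 = 126·44 = 5544
  i=5: C(9,5)·!4 = 126·9 = 1134
  i=6: C(9,6)·!3 = 84·2 = 168
Total = 362843.

362843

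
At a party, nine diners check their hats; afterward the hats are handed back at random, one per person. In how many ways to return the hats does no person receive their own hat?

133496

!9 is the nearest integer to 9!/e.
9! = 362880, and 362880/e ≈ 133496.09, so !9 = 133496.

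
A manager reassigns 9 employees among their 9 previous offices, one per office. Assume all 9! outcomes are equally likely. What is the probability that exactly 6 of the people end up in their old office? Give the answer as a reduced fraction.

1/2160

Favorable outcomes: C(9,6)·!3 = 84·2 = 168.
Total outcomes: 9! = 362880.
Probability = 168/362880 = 1/2160.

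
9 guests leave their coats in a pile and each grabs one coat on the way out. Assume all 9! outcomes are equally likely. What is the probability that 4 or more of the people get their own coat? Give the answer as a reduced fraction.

Favorable outcomes: Σ_{i≥4} C(9,i)·!(9-i) = 126·44 + 126·9 + 84·2 + 36·1 + 9·0 + 1·1 = 6883.
Total outcomes: 9! = 362880.
Probability = 6883/362880 = 6883/362880.

6883/362880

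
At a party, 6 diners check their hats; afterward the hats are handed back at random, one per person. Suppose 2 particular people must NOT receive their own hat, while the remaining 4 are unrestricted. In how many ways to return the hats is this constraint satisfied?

Let A_j be the event that the j-th constrained one is fixed. By inclusion-exclusion over the 2 events:
Σ_{j=0}^{2} (-1)^j C(2,j)(6-j)!
= C(2,0)·6! - C(2,1)·5! + C(2,2)·4!
= 720 - 240 + 24
= 504

504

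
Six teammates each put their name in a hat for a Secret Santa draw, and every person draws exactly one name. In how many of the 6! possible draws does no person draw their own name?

265

The subfactorial !6 = [6!/e] (nearest integer).
6! = 720, and 720/e ≈ 264.87, so !6 = 265.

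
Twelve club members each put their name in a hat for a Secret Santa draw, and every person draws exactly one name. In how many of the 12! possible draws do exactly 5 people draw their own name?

1468368

Choose which 5 of the 12 are fixed: C(12,5) = 792.
The other 7 form a derangement: !7 = 1854.
Total: 792 × 1854 = 1468368.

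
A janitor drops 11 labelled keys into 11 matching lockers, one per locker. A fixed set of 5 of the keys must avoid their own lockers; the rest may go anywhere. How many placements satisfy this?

25022880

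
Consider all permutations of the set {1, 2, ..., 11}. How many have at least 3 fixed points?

Sum C(11,i)·!(11-i) for i = 3..11:
  i=3: C(11,3)·!8 = 165·14833 = 2447445
  i=4: C(11,4)·!7 = 330·1854 = 611820
  i=5: C(11,5)·!6 = 462·265 = 122430
  i=6: C(11,6)·!5 = 462·44 = 20328
  i=7: C(11,7)·!4 = 330·9 = 2970
  i=8: C(11,8)·!3 = 165·2 = 330
  i=9: C(11,9)·!2 = 55·1 = 55
  i=10: C(11,10)·!1 = 11·0 = 0
  i=11: C(11,11)·!0 = 1·1 = 1
Total = 3205379.

3205379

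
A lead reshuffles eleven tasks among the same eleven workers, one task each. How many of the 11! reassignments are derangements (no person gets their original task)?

14684570

The subfactorial !11 = [11!/e] (nearest integer).
11! = 39916800, and 39916800/e ≈ 14684570.08, so !11 = 14684570.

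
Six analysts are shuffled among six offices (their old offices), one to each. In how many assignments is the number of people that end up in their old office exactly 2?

135

Pick the 2 fixed positions: C(6,2) = 15 ways.
The other 4 form a derangement: !4 = 9.
Total: 15 × 9 = 135.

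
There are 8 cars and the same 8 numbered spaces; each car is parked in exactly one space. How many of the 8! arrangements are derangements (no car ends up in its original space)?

14833

Use !n = (n-1)(!(n-1) + !(n-2)).
!8 = 7·(1854 + 265) = 7·2119 = 14833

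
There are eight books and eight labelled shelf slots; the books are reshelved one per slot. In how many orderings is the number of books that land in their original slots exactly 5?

112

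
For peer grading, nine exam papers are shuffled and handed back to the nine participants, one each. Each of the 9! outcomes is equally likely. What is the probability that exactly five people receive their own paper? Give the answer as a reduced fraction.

1/320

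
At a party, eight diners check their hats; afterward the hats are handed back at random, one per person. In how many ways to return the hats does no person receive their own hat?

!8 = 8! · Σ_{k=0}^{8} (-1)^k/k!
= 8! - 8!/1! + 8!/2! - 8!/3! + 8!/4! - 8!/5! + 8!/6! - 8!/7! + 8!/8!
= 40320 - 40320 + 20160 - 6720 + 1680 - 336 + 56 - 8 + 1
= 14833

14833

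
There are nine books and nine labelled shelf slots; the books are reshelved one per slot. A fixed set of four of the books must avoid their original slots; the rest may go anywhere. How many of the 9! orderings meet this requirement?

229080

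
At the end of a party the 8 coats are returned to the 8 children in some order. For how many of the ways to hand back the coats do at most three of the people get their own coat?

Sum C(8,i)·!(8-i) for i = 0..3:
  i=0: C(8,0)·!8 = 1·14833 = 14833
  i=1: C(8,1)·!7 = 8·1854 = 14832
  i=2: C(8,2)·!6 = 28·265 = 7420
  i=3: C(8,3)·!5 = 56·44 = 2464
Total = 39549.

39549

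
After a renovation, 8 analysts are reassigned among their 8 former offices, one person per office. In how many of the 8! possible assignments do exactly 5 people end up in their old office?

Choose which 5 of the 8 are fixed: C(8,5) = 56.
The other 3 form a derangement: !3 = 2.
Total: 56 × 2 = 112.

112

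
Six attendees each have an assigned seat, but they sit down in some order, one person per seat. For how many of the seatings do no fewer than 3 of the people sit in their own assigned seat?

56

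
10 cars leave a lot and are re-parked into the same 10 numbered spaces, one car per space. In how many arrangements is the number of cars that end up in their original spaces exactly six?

Pick the 6 fixed positions: C(10,6) = 210 ways.
The remaining 4 must be deranged: !4 = 9.
Total: 210 × 9 = 1890.

1890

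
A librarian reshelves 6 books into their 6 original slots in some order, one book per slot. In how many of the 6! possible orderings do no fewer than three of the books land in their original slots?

56

Sum C(6,i)·!(6-i) for i = 3..6:
  i=3: C(6,3)·!3 = 20·2 = 40
  i=4: C(6,4)·!2 = 15·1 = 15
  i=5: C(6,5)·!1 = 6·0 = 0
  i=6: C(6,6)·!0 = 1·1 = 1
Total = 56.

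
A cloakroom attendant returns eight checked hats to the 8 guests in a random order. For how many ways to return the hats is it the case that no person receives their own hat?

Use !n = (n-1)(!(n-1) + !(n-2)).
!8 = 7·(1854 + 265) = 7·2119 = 14833

14833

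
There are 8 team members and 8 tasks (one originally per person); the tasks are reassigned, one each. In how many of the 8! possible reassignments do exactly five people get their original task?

Pick the 5 fixed positions: C(8,5) = 56 ways.
The other 3 form a derangement: !3 = 2.
Total: 56 × 2 = 112.

112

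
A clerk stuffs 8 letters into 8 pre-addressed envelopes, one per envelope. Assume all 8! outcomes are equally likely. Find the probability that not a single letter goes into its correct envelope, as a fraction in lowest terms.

Favorable outcomes: !8 = 14833.
Total outcomes: 8! = 40320.
Probability = 14833/40320 = 2119/5760.

2119/5760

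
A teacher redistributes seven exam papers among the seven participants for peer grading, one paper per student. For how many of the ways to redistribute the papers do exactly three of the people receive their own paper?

315

Choose which 3 of the 7 are fixed: C(7,3) = 35.
The remaining 4 must be deranged: !4 = 9.
Total: 35 × 9 = 315.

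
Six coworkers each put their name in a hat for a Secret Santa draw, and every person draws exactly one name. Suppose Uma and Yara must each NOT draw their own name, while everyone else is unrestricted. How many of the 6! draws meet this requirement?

504

Inclusion-exclusion on the 2 forbidden self-matches:
Σ_{j=0}^{2} (-1)^j C(2,j)(6-j)!
= C(2,0)·6! - C(2,1)·5! + C(2,2)·4!
= 720 - 240 + 24
= 504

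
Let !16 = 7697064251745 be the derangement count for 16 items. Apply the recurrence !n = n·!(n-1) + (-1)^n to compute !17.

!17 = 17·7697064251745 - 1 = 130850092279664.

130850092279664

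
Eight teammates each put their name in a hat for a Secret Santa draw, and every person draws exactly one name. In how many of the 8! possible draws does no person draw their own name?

14833

!8 is the nearest integer to 8!/e.
8! = 40320, and 40320/e ≈ 14832.90, so !8 = 14833.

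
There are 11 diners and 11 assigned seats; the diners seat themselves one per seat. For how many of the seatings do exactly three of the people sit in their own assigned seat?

Choose which 3 of the 11 are fixed: C(11,3) = 165.
The remaining 8 must be deranged: !8 = 14833.
Total: 165 × 14833 = 2447445.

2447445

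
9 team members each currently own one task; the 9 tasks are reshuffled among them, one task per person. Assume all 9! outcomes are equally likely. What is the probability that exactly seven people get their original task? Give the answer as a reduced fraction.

Favorable outcomes: C(9,7)·!2 = 36·1 = 36.
Total outcomes: 9! = 362880.
Probability = 36/362880 = 1/10080.

1/10080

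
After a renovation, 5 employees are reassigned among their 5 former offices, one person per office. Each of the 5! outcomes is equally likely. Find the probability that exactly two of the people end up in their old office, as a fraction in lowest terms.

1/6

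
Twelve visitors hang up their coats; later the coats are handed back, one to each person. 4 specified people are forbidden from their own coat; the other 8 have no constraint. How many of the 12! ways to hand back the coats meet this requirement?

339696000

Inclusion-exclusion on the 4 forbidden self-matches:
Σ_{j=0}^{4} (-1)^j C(4,j)(12-j)!
= C(4,0)·12! - C(4,1)·11! + C(4,2)·10! - C(4,3)·9! + C(4,4)·8!
= 479001600 - 159667200 + 21772800 - 1451520 + 40320
= 339696000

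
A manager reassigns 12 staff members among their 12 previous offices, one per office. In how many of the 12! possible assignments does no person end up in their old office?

176214841

Use !n = n·!(n-1) + (-1)^n.
!12 = 12·14684570 + 1 = 176214841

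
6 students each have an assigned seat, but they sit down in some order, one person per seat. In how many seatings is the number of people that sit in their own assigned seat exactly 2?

135

Choose which 2 of the 6 are fixed: C(6,2) = 15.
The other 4 form a derangement: !4 = 9.
Total: 15 × 9 = 135.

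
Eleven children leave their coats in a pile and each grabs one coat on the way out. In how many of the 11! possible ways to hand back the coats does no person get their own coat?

14684570

The subfactorial !11 = [11!/e] (nearest integer).
11! = 39916800, and 39916800/e ≈ 14684570.08, so !11 = 14684570.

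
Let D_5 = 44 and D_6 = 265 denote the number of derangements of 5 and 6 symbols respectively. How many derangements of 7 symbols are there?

D_7 = (7-1)·(D_6 + D_5) = 6·(265 + 44) = 6·309 = 1854.

1854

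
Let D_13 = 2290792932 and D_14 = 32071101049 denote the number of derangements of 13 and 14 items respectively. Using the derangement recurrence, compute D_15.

D_15 = (15-1)·(D_14 + D_13) = 14·(32071101049 + 2290792932) = 14·34361893981 = 481066515734.

481066515734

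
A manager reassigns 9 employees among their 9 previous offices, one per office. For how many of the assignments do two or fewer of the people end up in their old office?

333737

# with exactly i fixed is C(9,i)·!(9-i); sum over i=0..2:
  i=0: C(9,0)·!9 = 1·133496 = 133496
  i=1: C(9,1)·!8 = 9·14833 = 133497
  i=2: C(9,2)·!7 = 36·1854 = 66744
Total = 333737.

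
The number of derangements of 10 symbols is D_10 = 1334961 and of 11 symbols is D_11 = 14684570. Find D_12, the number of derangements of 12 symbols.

176214841

D_12 = (12-1)·(D_11 + D_10) = 11·(14684570 + 1334961) = 11·16019531 = 176214841.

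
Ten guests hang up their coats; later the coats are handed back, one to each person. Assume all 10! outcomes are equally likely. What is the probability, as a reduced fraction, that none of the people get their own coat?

16481/44800

Favorable outcomes: !10 = 1334961.
Total outcomes: 10! = 3628800.
Probability = 1334961/3628800 = 16481/44800.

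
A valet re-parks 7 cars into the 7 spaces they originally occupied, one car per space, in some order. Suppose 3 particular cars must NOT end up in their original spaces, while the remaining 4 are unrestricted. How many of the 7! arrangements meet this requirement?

3216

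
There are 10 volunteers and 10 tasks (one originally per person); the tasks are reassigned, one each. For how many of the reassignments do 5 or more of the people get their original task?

13264

# with exactly i fixed is C(10,i)·!(10-i); sum over i=5..10:
  i=5: C(10,5)·!5 = 252·44 = 11088
  i=6: C(10,6)·!4 = 210·9 = 1890
  i=7: C(10,7)·!3 = 120·2 = 240
  i=8: C(10,8)·!2 = 45·1 = 45
  i=9: C(10,9)·!1 = 10·0 = 0
  i=10: C(10,10)·!0 = 1·1 = 1
Total = 13264.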